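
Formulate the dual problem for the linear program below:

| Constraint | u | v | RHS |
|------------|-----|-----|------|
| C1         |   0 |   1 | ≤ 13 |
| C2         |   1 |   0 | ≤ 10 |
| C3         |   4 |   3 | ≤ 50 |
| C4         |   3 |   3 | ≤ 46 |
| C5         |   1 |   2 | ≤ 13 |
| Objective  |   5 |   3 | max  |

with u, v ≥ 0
Minimize: z = 13y1 + 10y2 + 50y3 + 46y4 + 13y5

Subject to:
  C1: -y2 - 4y3 - 3y4 - y5 ≤ -5
  C2: -y1 - 3y3 - 3y4 - 2y5 ≤ -3
  y1, y2, y3, y4, y5 ≥ 0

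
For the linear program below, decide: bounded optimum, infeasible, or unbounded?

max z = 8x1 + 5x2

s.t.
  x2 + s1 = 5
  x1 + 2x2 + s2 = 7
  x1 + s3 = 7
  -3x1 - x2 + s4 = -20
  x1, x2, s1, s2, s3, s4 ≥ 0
The point (7, 0) satisfies every constraint, so the LP is feasible; the constraints give x1 ≤ 7 and x2 ≤ 5, which with x1, x2 ≥ 0 keep the feasible region inside a bounded box. A feasible, bounded LP attains a finite optimum at a vertex.

Evaluating z = 8x1 + 5x2 at each vertex:
  (6.667, 0): z = 53.33
  (7, 0): z = 56
  (6.6, 0.2): z = 53.8

Bounded optimum: z* = 56 at (7, 0).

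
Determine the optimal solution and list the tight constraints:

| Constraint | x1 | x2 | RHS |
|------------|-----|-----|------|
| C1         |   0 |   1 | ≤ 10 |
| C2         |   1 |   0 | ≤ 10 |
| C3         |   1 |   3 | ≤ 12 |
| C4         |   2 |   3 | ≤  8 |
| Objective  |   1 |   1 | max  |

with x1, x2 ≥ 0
Optimal: x1 = 4, x2 = 0
Slack at optimum:
  C1: slack = 10
  C2: slack = 6
  C3: slack = 8
  C4: slack = 0 (binding)
  x1 ≥ 0: x1 = 4
  x2 ≥ 0: x2 = 0 (binding)
Binding constraints: C4, x2 ≥ 0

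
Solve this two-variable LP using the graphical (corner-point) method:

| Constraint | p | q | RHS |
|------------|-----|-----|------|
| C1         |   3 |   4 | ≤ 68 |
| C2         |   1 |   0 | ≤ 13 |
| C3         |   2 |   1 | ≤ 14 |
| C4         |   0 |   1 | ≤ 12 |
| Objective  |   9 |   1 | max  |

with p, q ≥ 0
p = 7, q = 0, z = 63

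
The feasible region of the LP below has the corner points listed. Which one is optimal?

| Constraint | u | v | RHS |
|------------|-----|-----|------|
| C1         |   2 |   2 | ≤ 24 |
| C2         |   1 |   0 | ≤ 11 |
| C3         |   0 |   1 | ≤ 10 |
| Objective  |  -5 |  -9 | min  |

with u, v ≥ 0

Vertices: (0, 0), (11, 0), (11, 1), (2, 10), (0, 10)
(2, 10) with z = -100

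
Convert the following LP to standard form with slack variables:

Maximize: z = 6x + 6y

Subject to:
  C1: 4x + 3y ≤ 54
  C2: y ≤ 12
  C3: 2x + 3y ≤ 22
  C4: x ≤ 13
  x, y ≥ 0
max z = 6x + 6y

s.t.
  4x + 3y + s1 = 54
  y + s2 = 12
  2x + 3y + s3 = 22
  x + s4 = 13
  x, y, s1, s2, s3, s4 ≥ 0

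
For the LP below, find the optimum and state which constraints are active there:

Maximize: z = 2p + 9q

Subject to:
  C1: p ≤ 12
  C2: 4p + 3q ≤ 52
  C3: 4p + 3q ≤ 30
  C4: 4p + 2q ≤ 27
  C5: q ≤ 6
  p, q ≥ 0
Optimal: p = 3, q = 6
Slack at optimum:
  C1: slack = 9
  C2: slack = 22
  C3: slack = 0 (binding)
  C4: slack = 3
  C5: slack = 0 (binding)
  p ≥ 0: p = 3
  q ≥ 0: q = 6
Binding constraints: C3, C5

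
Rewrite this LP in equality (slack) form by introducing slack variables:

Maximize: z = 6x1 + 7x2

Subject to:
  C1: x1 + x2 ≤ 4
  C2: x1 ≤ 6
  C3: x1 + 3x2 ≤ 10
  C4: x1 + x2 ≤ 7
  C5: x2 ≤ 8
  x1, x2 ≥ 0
max z = 6x1 + 7x2

s.t.
  x1 + x2 + s1 = 4
  x1 + s2 = 6
  x1 + 3x2 + s3 = 10
  x1 + x2 + s4 = 7
  x2 + s5 = 8
  x1, x2, s1, s2, s3, s4, s5 ≥ 0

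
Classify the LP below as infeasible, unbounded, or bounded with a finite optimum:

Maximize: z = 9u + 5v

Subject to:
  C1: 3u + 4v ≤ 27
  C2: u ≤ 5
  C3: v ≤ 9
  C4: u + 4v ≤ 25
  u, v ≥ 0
The point (5, 3) satisfies every constraint, so the LP is feasible; the constraints give u ≤ 5 and v ≤ 9, which with u, v ≥ 0 keep the feasible region inside a bounded box. A feasible, bounded LP attains a finite optimum at a vertex.

Evaluating z = 9u + 5v at each vertex:
  (0, 0): z = 0
  (5, 0): z = 45
  (5, 3): z = 60
  (1, 6): z = 39
  (0, 6.25): z = 31.25

The LP has an optimal solution: (5, 3) with z = 60.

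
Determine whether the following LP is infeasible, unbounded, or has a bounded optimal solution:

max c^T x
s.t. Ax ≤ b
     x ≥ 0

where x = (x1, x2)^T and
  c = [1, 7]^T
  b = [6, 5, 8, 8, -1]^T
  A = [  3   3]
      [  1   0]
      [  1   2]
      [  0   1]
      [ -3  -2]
The point (0, 2) satisfies every constraint, so the LP is feasible; the constraints give x1 ≤ 5 and x2 ≤ 8, which with x1, x2 ≥ 0 keep the feasible region inside a bounded box. A feasible, bounded LP attains a finite optimum at a vertex.

Evaluating z = x1 + 7x2 at each vertex:
  (0, 0.5): z = 3.5
  (0.3333, 0): z = 0.3333
  (2, 0): z = 2
  (0, 2): z = 14

Feasible with finite optimum z* = 14 at (0, 2).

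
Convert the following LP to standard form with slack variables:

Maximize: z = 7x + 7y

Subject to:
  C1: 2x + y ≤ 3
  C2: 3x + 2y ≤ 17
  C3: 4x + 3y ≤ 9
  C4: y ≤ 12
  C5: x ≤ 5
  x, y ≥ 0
max z = 7x + 7y

s.t.
  2x + y + s1 = 3
  3x + 2y + s2 = 17
  4x + 3y + s3 = 9
  y + s4 = 12
  x + s5 = 5
  x, y, s1, s2, s3, s4, s5 ≥ 0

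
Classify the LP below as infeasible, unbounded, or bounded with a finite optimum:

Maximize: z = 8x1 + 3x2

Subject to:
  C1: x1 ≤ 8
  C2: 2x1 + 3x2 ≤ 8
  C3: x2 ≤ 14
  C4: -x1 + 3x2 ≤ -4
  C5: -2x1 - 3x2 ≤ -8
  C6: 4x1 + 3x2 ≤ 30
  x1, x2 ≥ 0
The point (4, 0) satisfies every constraint, so the LP is feasible; the constraints give x1 ≤ 8 and x2 ≤ 14, which with x1, x2 ≥ 0 keep the feasible region inside a bounded box. A feasible, bounded LP attains a finite optimum at a vertex.

Evaluating z = 8x1 + 3x2 at each vertex:
  (4, 0): z = 32

The LP has an optimal solution: (4, 0) with z = 32.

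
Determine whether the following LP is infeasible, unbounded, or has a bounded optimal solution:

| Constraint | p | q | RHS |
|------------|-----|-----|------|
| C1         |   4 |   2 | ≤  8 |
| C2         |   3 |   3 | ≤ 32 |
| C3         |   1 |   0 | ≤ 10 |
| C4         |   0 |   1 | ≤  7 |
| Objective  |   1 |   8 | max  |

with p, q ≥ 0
The point (0, 4) satisfies every constraint, so the LP is feasible; the constraints give p ≤ 10 and q ≤ 7, which with p, q ≥ 0 keep the feasible region inside a bounded box. A feasible, bounded LP attains a finite optimum at a vertex.

Evaluating z = p + 8q at each vertex:
  (0, 0): z = 0
  (2, 0): z = 2
  (0, 4): z = 32

Feasible with finite optimum z* = 32 at (0, 4).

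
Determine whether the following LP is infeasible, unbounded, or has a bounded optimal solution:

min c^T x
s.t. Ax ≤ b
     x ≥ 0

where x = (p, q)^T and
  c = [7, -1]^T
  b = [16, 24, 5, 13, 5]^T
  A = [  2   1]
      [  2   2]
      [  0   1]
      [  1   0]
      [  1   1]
The point (0, 5) satisfies every constraint, so the LP is feasible; the constraints give p ≤ 13 and q ≤ 5, which with p, q ≥ 0 keep the feasible region inside a bounded box. A feasible, bounded LP attains a finite optimum at a vertex.

The LP has an optimal solution: (0, 5) with z = -5.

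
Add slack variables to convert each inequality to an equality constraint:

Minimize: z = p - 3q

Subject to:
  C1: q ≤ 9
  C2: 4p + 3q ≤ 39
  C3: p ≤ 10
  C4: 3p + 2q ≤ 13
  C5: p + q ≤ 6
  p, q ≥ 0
min z = p - 3q

s.t.
  q + s1 = 9
  4p + 3q + s2 = 39
  p + s3 = 10
  3p + 2q + s4 = 13
  p + q + s5 = 6
  p, q, s1, s2, s3, s4, s5 ≥ 0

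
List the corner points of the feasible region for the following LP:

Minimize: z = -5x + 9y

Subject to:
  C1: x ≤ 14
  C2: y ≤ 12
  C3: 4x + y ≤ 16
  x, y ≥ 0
Each vertex is the intersection of two constraint boundaries that also satisfies all remaining constraints:
  x = 0 and y = 0 → (0, 0)
  4x + y = 16 and y = 0 → (4, 0)
  y = 12 and 4x + y = 16 → (1, 12)
  y = 12 and x = 0 → (0, 12)

Vertices: (0, 0), (4, 0), (1, 12), (0, 12)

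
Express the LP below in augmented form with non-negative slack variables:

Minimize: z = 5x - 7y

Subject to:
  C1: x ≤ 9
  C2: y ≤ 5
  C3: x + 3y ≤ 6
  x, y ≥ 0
min z = 5x - 7y

s.t.
  x + s1 = 9
  y + s2 = 5
  x + 3y + s3 = 6
  x, y, s1, s2, s3 ≥ 0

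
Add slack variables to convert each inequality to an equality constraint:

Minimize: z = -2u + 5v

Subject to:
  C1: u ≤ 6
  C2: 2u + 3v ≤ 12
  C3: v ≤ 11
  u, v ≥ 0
min z = -2u + 5v

s.t.
  u + s1 = 6
  2u + 3v + s2 = 12
  v + s3 = 11
  u, v, s1, s2, s3 ≥ 0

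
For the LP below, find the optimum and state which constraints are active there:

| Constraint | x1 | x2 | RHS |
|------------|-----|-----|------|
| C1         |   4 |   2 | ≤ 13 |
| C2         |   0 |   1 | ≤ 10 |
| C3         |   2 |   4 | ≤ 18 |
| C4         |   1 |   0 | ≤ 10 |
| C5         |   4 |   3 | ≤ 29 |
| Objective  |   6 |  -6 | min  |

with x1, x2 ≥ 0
Optimal: x1 = 0, x2 = 4.5
Slack at optimum:
  C1: slack = 4
  C2: slack = 5.5
  C3: slack = 0 (binding)
  C4: slack = 10
  C5: slack = 15.5
  x1 ≥ 0: x1 = 0 (binding)
  x2 ≥ 0: x2 = 4.5
Binding constraints: C3, x1 ≥ 0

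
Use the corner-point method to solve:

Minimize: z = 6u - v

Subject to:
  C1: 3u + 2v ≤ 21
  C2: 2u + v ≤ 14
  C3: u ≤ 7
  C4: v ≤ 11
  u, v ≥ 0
Each vertex is the intersection of two constraint boundaries that also satisfies all remaining constraints:
  u = 0 and v = 0 → (0, 0)
  3u + 2v = 21 and 2u + v = 14 → (7, 0)
  3u + 2v = 21 and u = 0 → (0, 10.5)

Evaluating z = 6u - v at each vertex:
  (0, 0): z = 0
  (7, 0): z = 42
  (0, 10.5): z = -10.5

The minimum is at (0, 10.5) with z = -10.5.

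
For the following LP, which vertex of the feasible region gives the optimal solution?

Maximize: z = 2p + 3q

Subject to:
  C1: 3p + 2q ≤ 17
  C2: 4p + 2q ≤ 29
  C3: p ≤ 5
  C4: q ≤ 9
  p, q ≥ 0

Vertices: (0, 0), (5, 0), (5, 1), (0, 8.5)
(0, 8.5) with z = 25.5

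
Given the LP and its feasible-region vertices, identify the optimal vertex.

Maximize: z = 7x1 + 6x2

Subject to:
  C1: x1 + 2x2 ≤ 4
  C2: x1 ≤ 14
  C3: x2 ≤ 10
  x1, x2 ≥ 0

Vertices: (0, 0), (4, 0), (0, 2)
(4, 0) with z = 28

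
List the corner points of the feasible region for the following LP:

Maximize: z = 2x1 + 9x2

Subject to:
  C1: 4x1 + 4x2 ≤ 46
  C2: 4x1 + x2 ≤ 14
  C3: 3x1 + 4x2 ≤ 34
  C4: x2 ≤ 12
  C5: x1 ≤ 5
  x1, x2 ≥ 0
Each vertex is the intersection of two constraint boundaries that also satisfies all remaining constraints:
  x1 = 0 and x2 = 0 → (0, 0)
  4x1 + x2 = 14 and x2 = 0 → (3.5, 0)
  4x1 + x2 = 14 and 3x1 + 4x2 = 34 → (1.692, 7.231)
  3x1 + 4x2 = 34 and x1 = 0 → (0, 8.5)

Vertices: (0, 0), (3.5, 0), (1.692, 7.231), (0, 8.5)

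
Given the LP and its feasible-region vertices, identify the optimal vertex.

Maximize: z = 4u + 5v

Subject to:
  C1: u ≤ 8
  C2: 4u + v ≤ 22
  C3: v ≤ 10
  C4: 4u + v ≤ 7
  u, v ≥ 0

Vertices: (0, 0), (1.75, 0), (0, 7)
Evaluating z = 4u + 5v at each vertex:
  (0, 0): z = 0
  (1.75, 0): z = 7
  (0, 7): z = 35

The largest value is z = 35, attained at (0, 7).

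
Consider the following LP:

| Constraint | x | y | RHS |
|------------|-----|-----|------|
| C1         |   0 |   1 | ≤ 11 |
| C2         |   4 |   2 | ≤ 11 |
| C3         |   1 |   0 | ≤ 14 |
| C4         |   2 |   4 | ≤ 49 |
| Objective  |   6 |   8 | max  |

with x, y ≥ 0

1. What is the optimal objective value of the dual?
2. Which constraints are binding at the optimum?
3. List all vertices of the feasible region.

1. 44 (by strong duality, equal to the primal optimum)
2. C2, x ≥ 0
3. (0, 0), (2.75, 0), (0, 5.5)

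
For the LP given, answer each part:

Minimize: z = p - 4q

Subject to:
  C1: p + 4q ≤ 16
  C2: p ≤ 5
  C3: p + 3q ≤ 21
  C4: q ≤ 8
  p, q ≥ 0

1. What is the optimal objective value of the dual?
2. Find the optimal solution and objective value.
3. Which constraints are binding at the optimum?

1. -16 (by strong duality, equal to the primal optimum)
2. p = 0, q = 4, z = -16
3. C1, p ≥ 0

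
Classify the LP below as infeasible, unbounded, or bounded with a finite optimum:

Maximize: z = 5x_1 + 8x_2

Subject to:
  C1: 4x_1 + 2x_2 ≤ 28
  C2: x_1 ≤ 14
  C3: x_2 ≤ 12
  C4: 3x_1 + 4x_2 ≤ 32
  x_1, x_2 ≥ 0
The point (0, 8) satisfies every constraint, so the LP is feasible; the constraints give x_1 ≤ 14 and x_2 ≤ 12, which with x_1, x_2 ≥ 0 keep the feasible region inside a bounded box. A feasible, bounded LP attains a finite optimum at a vertex.

Evaluating z = 5x_1 + 8x_2 at each vertex:
  (0, 0): z = 0
  (7, 0): z = 35
  (4.8, 4.4): z = 59.2
  (0, 8): z = 64

The LP has an optimal solution: (0, 8) with z = 64.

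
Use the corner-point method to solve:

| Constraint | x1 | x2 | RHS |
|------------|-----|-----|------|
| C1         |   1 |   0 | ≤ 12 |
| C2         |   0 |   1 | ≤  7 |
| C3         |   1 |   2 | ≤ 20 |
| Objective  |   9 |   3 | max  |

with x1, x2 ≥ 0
Each vertex is the intersection of two constraint boundaries that also satisfies all remaining constraints:
  x1 = 0 and x2 = 0 → (0, 0)
  x1 = 12 and x2 = 0 → (12, 0)
  x1 = 12 and x1 + 2x2 = 20 → (12, 4)
  x2 = 7 and x1 + 2x2 = 20 → (6, 7)
  x2 = 7 and x1 = 0 → (0, 7)

Evaluating z = 9x1 + 3x2 at each vertex:
  (0, 0): z = 0
  (12, 0): z = 108
  (12, 4): z = 120
  (6, 7): z = 75
  (0, 7): z = 21

The maximum is at (12, 4) with z = 120.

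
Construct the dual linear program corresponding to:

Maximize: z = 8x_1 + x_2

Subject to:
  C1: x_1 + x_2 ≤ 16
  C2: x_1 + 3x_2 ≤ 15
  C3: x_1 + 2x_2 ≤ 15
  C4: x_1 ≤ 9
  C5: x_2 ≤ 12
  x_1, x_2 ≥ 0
Minimize: z = 16y1 + 15y2 + 15y3 + 9y4 + 12y5

Subject to:
  C1: -y1 - y2 - y3 - y4 ≤ -8
  C2: -y1 - 3y2 - 2y3 - y5 ≤ -1
  y1, y2, y3, y4, y5 ≥ 0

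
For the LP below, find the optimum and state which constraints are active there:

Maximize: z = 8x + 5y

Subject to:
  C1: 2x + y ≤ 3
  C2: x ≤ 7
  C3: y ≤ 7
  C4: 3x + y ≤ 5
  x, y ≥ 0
Optimal: x = 0, y = 3
Slack at optimum:
  C1: slack = 0 (binding)
  C2: slack = 7
  C3: slack = 4
  C4: slack = 2
  x ≥ 0: x = 0 (binding)
  y ≥ 0: y = 3
Binding constraints: C1, x ≥ 0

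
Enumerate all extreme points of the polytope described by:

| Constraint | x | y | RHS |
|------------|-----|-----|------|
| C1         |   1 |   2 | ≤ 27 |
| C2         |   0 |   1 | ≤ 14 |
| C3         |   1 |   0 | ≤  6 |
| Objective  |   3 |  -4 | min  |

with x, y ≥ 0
Each vertex is the intersection of two constraint boundaries that also satisfies all remaining constraints:
  x = 0 and y = 0 → (0, 0)
  x = 6 and y = 0 → (6, 0)
  x + 2y = 27 and x = 6 → (6, 10.5)
  x + 2y = 27 and x = 0 → (0, 13.5)

Vertices: (0, 0), (6, 0), (6, 10.5), (0, 13.5)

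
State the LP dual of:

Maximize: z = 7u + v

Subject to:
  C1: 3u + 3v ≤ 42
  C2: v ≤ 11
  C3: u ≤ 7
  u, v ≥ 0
Minimize: z = 42y1 + 11y2 + 7y3

Subject to:
  C1: -3y1 - y3 ≤ -7
  C2: -3y1 - y2 ≤ -1
  y1, y2, y3 ≥ 0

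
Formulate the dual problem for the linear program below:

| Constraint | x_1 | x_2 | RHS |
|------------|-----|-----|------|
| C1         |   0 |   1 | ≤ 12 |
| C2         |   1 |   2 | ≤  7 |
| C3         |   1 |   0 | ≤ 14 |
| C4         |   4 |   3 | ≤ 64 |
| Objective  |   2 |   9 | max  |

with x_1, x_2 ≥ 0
Minimize: z = 12y1 + 7y2 + 14y3 + 64y4

Subject to:
  C1: -y2 - y3 - 4y4 ≤ -2
  C2: -y1 - 2y2 - 3y4 ≤ -9
  y1, y2, y3, y4 ≥ 0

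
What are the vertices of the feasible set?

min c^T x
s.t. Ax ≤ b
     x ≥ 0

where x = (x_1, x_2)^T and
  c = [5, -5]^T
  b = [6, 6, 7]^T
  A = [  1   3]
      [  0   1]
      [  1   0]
Each vertex is the intersection of two constraint boundaries that also satisfies all remaining constraints:
  x_1 = 0 and x_2 = 0 → (0, 0)
  x_1 + 3x_2 = 6 and x_2 = 0 → (6, 0)
  x_1 + 3x_2 = 6 and x_1 = 0 → (0, 2)

Vertices: (0, 0), (6, 0), (0, 2)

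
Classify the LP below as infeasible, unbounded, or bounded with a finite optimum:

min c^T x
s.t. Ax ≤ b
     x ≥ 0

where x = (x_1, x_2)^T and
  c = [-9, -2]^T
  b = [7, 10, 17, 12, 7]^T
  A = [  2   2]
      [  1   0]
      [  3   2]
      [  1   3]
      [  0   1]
The point (3.5, 0) satisfies every constraint, so the LP is feasible; the constraints give x_1 ≤ 10 and x_2 ≤ 7, which with x_1, x_2 ≥ 0 keep the feasible region inside a bounded box. A feasible, bounded LP attains a finite optimum at a vertex.

The LP has an optimal solution: (3.5, 0) with z = -31.5.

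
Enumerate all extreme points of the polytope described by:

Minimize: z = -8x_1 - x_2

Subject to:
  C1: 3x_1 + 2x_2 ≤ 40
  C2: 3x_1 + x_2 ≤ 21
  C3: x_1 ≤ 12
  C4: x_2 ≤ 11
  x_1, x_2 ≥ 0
Each vertex is the intersection of two constraint boundaries that also satisfies all remaining constraints:
  x_1 = 0 and x_2 = 0 → (0, 0)
  3x_1 + x_2 = 21 and x_2 = 0 → (7, 0)
  3x_1 + x_2 = 21 and x_2 = 11 → (3.333, 11)
  x_2 = 11 and x_1 = 0 → (0, 11)

Vertices: (0, 0), (7, 0), (3.333, 11), (0, 11)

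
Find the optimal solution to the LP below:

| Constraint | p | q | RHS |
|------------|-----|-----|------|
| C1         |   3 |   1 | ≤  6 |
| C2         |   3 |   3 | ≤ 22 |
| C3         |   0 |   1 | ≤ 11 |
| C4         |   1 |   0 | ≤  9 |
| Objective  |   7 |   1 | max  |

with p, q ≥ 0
Each vertex is the intersection of two constraint boundaries that also satisfies all remaining constraints:
  p = 0 and q = 0 → (0, 0)
  3p + q = 6 and q = 0 → (2, 0)
  3p + q = 6 and p = 0 → (0, 6)

Evaluating z = 7p + q at each vertex:
  (0, 0): z = 0
  (2, 0): z = 14
  (0, 6): z = 6

The maximum is at (2, 0) with z = 14.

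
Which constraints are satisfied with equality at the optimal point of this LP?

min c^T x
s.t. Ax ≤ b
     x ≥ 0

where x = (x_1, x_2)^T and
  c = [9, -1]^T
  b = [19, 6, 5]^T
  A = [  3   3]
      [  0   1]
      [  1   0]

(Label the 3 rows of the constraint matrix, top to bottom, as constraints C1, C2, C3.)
Optimal: x_1 = 0, x_2 = 6
Slack at optimum:
  C1: slack = 1
  C2: slack = 0 (binding)
  C3: slack = 5
  x_1 ≥ 0: x_1 = 0 (binding)
  x_2 ≥ 0: x_2 = 6
Binding constraints: C2, x_1 ≥ 0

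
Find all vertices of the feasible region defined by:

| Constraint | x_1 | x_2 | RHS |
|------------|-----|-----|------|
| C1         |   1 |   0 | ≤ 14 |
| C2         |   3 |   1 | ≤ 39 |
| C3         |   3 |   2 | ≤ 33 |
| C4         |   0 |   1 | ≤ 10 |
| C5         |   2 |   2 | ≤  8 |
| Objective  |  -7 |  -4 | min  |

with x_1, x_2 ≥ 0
Each vertex is the intersection of two constraint boundaries that also satisfies all remaining constraints:
  x_1 = 0 and x_2 = 0 → (0, 0)
  2x_1 + 2x_2 = 8 and x_2 = 0 → (4, 0)
  2x_1 + 2x_2 = 8 and x_1 = 0 → (0, 4)

Vertices: (0, 0), (4, 0), (0, 4)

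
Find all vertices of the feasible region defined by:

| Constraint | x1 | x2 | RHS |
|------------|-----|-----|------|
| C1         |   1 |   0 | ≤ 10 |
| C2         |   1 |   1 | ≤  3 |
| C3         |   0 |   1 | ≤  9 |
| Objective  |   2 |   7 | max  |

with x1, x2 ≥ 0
Each vertex is the intersection of two constraint boundaries that also satisfies all remaining constraints:
  x1 = 0 and x2 = 0 → (0, 0)
  x1 + x2 = 3 and x2 = 0 → (3, 0)
  x1 + x2 = 3 and x1 = 0 → (0, 3)

Vertices: (0, 0), (3, 0), (0, 3)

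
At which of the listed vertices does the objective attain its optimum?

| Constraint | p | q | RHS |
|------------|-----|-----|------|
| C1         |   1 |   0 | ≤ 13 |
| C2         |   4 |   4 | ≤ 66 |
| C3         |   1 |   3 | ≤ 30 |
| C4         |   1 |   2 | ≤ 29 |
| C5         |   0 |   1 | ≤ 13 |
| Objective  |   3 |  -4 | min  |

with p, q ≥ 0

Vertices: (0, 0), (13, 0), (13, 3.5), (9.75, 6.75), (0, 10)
(0, 10) with z = -40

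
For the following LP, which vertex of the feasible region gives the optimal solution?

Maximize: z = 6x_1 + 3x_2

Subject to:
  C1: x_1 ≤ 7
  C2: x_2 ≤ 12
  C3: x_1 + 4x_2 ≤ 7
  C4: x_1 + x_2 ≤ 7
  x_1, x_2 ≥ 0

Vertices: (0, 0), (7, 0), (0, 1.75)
(7, 0) with z = 42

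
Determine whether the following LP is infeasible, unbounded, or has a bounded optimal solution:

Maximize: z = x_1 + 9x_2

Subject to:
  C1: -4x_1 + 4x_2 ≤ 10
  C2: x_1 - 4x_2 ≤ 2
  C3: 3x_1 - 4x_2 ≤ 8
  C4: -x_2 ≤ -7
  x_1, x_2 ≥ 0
Feasible point: (5, 7) satisfies every constraint, so the LP is feasible.
Direction d = (1, 1): for each constraint row a, a·d ≤ 0 —
  (-4)(1) + (4)(1) = 0 ≤ 0
  (1)(1) + (-4)(1) = -3 ≤ 0
  (3)(1) + (-4)(1) = -1 ≤ 0
  (0)(1) + (-1)(1) = -1 ≤ 0
and d ≥ 0, so (5, 7) + t·d stays feasible for every t ≥ 0. Along this ray z = x_1 + 9x_2 changes by 10 per unit t, so z → +∞.

The LP is unbounded; z can be made arbitrarily large.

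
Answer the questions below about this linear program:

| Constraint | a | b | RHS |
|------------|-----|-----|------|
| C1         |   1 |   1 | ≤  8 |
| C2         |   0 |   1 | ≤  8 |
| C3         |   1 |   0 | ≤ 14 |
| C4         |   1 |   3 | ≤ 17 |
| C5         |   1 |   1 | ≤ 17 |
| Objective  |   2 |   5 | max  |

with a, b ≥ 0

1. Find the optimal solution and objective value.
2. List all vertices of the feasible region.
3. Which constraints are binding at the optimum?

1. a = 3.5, b = 4.5, z = 29.5
2. (0, 0), (8, 0), (3.5, 4.5), (0, 5.667)
3. C1, C4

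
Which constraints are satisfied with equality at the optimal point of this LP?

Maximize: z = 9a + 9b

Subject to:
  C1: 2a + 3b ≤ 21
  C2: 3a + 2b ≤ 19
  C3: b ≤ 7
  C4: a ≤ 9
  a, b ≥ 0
Optimal: a = 3, b = 5
Binding: C1, C2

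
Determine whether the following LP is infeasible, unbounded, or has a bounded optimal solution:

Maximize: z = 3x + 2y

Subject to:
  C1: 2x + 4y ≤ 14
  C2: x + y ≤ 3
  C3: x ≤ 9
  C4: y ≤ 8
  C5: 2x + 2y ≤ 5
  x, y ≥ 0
The point (2.5, 0) satisfies every constraint, so the LP is feasible; the constraints give x ≤ 9 and y ≤ 8, which with x, y ≥ 0 keep the feasible region inside a bounded box. A feasible, bounded LP attains a finite optimum at a vertex.

Bounded optimum: z* = 7.5 at (2.5, 0).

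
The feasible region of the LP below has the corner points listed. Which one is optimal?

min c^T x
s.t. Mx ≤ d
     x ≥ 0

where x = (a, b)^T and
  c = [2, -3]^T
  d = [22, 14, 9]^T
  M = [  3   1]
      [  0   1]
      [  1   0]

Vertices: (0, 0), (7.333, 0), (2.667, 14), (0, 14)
Evaluating z = 2a - 3b at each vertex:
  (0, 0): z = 0
  (7.333, 0): z = 14.67
  (2.667, 14): z = -36.67
  (0, 14): z = -42

The smallest value is z = -42, attained at (0, 14).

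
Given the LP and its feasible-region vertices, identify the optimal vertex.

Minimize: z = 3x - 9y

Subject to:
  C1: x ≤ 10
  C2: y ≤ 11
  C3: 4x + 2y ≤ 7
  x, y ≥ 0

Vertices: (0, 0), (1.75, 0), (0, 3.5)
(0, 3.5) with z = -31.5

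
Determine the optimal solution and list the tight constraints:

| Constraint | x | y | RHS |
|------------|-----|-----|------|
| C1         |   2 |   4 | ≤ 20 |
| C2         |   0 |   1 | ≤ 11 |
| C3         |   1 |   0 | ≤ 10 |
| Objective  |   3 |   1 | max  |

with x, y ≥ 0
Optimal: x = 10, y = 0
Slack at optimum:
  C1: slack = 0 (binding)
  C2: slack = 11
  C3: slack = 0 (binding)
  x ≥ 0: x = 10
  y ≥ 0: y = 0 (binding)
Binding constraints: C1, C3, y ≥ 0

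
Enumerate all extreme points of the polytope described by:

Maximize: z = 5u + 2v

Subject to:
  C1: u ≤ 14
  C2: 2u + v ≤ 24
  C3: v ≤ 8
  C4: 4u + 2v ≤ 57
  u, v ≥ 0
Each vertex is the intersection of two constraint boundaries that also satisfies all remaining constraints:
  u = 0 and v = 0 → (0, 0)
  2u + v = 24 and v = 0 → (12, 0)
  2u + v = 24 and v = 8 → (8, 8)
  v = 8 and u = 0 → (0, 8)

Vertices: (0, 0), (12, 0), (8, 8), (0, 8)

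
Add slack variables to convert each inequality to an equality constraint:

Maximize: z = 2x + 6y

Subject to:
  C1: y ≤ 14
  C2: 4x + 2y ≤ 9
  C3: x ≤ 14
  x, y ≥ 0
max z = 2x + 6y

s.t.
  y + s1 = 14
  4x + 2y + s2 = 9
  x + s3 = 14
  x, y, s1, s2, s3 ≥ 0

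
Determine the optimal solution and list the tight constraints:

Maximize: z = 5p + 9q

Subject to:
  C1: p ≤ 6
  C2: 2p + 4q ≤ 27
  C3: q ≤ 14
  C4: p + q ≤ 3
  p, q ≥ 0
Optimal: p = 0, q = 3
Slack at optimum:
  C1: slack = 6
  C2: slack = 15
  C3: slack = 11
  C4: slack = 0 (binding)
  p ≥ 0: p = 0 (binding)
  q ≥ 0: q = 3
Binding constraints: C4, p ≥ 0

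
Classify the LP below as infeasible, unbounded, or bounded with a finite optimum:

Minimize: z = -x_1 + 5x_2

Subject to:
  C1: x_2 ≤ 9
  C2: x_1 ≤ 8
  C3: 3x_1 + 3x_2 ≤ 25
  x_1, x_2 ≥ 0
The point (8, 0) satisfies every constraint, so the LP is feasible; the constraints give x_1 ≤ 8 and x_2 ≤ 9, which with x_1, x_2 ≥ 0 keep the feasible region inside a bounded box. A feasible, bounded LP attains a finite optimum at a vertex.

Evaluating z = -x_1 + 5x_2 at each vertex:
  (0, 0): z = 0
  (8, 0): z = -8
  (8, 0.3333): z = -6.333
  (0, 8.333): z = 41.67

Bounded optimum: z* = -8 at (8, 0).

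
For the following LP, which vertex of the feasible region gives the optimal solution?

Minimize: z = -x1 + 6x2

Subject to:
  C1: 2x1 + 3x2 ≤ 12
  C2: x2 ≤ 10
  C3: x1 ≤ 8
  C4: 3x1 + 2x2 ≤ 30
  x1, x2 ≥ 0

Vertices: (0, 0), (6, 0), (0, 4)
(6, 0) with z = -6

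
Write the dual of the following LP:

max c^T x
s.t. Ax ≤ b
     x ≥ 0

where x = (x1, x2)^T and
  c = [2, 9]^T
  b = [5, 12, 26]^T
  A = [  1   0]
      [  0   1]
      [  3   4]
Minimize: z = 5y1 + 12y2 + 26y3

Subject to:
  C1: -y1 - 3y3 ≤ -2
  C2: -y2 - 4y3 ≤ -9
  y1, y2, y3 ≥ 0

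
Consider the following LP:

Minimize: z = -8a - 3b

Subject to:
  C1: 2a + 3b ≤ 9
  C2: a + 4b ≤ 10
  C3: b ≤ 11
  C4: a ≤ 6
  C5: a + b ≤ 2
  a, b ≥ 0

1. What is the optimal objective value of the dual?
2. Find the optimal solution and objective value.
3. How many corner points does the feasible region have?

1. -16 (by strong duality, equal to the primal optimum)
2. a = 2, b = 0, z = -16
3. 3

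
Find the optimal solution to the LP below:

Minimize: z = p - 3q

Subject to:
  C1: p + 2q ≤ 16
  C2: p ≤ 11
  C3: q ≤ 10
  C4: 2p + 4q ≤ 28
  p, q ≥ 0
p = 0, q = 7, z = -21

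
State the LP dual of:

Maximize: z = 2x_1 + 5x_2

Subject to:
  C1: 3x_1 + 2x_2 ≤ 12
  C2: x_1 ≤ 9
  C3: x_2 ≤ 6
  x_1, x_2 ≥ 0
Minimize: z = 12y1 + 9y2 + 6y3

Subject to:
  C1: -3y1 - y2 ≤ -2
  C2: -2y1 - y3 ≤ -5
  y1, y2, y3 ≥ 0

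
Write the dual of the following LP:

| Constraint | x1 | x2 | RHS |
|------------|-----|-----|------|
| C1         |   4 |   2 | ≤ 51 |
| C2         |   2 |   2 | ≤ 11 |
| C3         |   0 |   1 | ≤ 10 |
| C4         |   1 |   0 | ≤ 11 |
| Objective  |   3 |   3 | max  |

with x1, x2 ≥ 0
Minimize: z = 51y1 + 11y2 + 10y3 + 11y4

Subject to:
  C1: -4y1 - 2y2 - y4 ≤ -3
  C2: -2y1 - 2y2 - y3 ≤ -3
  y1, y2, y3, y4 ≥ 0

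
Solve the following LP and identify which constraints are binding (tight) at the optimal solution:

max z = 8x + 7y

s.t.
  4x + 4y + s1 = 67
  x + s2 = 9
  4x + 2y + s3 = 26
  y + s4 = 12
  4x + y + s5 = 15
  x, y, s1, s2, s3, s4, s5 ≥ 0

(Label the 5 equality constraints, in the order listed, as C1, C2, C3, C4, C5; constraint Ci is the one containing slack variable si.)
Optimal: x = 0.5, y = 12
Binding: C3, C4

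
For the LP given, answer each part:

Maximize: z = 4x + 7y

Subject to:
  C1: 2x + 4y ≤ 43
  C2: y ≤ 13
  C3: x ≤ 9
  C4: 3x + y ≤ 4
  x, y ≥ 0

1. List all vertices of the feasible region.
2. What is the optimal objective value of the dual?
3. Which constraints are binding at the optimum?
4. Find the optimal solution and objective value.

1. (0, 0), (1.333, 0), (0, 4)
2. 28 (by strong duality, equal to the primal optimum)
3. C4, x ≥ 0
4. x = 0, y = 4, z = 28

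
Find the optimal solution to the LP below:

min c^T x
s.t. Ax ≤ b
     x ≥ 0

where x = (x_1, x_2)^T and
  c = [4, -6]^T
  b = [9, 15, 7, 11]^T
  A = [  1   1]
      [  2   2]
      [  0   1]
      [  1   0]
Each vertex is the intersection of two constraint boundaries that also satisfies all remaining constraints:
  x_1 = 0 and x_2 = 0 → (0, 0)
  2x_1 + 2x_2 = 15 and x_2 = 0 → (7.5, 0)
  2x_1 + 2x_2 = 15 and x_2 = 7 → (0.5, 7)
  x_2 = 7 and x_1 = 0 → (0, 7)

Evaluating z = 4x_1 - 6x_2 at each vertex:
  (0, 0): z = 0
  (7.5, 0): z = 30
  (0.5, 7): z = -40
  (0, 7): z = -42

The minimum is at (0, 7) with z = -42.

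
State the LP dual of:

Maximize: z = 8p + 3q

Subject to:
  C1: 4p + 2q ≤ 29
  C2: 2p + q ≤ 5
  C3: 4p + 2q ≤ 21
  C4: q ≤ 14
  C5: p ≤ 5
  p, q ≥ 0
Minimize: z = 29y1 + 5y2 + 21y3 + 14y4 + 5y5

Subject to:
  C1: -4y1 - 2y2 - 4y3 - y5 ≤ -8
  C2: -2y1 - y2 - 2y3 - y4 ≤ -3
  y1, y2, y3, y4, y5 ≥ 0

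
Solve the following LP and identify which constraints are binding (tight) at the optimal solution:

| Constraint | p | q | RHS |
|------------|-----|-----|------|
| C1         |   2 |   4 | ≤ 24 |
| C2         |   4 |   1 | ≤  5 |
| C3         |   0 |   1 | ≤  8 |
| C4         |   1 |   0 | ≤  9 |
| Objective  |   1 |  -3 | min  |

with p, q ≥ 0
Optimal: p = 0, q = 5
Binding: C2, p ≥ 0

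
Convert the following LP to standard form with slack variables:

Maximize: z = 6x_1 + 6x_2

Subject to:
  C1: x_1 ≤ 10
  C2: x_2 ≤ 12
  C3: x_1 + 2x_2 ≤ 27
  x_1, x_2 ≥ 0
max z = 6x_1 + 6x_2

s.t.
  x_1 + s1 = 10
  x_2 + s2 = 12
  x_1 + 2x_2 + s3 = 27
  x_1, x_2, s1, s2, s3 ≥ 0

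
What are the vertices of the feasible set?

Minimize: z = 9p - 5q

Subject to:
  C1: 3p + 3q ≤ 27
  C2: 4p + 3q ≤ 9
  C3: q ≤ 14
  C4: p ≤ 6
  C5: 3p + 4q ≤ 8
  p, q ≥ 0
Each vertex is the intersection of two constraint boundaries that also satisfies all remaining constraints:
  p = 0 and q = 0 → (0, 0)
  4p + 3q = 9 and q = 0 → (2.25, 0)
  4p + 3q = 9 and 3p + 4q = 8 → (1.714, 0.7143)
  3p + 4q = 8 and p = 0 → (0, 2)

Vertices: (0, 0), (2.25, 0), (1.714, 0.7143), (0, 2)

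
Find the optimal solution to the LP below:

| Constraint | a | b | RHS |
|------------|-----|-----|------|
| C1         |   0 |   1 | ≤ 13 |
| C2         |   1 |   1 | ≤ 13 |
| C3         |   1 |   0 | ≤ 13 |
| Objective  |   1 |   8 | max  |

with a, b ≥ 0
a = 0, b = 13, z = 104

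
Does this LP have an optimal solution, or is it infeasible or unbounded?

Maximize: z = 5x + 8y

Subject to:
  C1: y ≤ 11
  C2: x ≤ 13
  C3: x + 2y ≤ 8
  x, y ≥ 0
The point (8, 0) satisfies every constraint, so the LP is feasible; the constraints give x ≤ 13 and y ≤ 11, which with x, y ≥ 0 keep the feasible region inside a bounded box. A feasible, bounded LP attains a finite optimum at a vertex.

Evaluating z = 5x + 8y at each vertex:
  (0, 0): z = 0
  (8, 0): z = 40
  (0, 4): z = 32

The LP has an optimal solution: (8, 0) with z = 40.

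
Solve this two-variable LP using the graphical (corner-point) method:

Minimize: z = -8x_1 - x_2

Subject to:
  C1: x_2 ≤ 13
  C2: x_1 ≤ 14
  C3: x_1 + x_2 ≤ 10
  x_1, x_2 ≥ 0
Each vertex is the intersection of two constraint boundaries that also satisfies all remaining constraints:
  x_1 = 0 and x_2 = 0 → (0, 0)
  x_1 + x_2 = 10 and x_2 = 0 → (10, 0)
  x_1 + x_2 = 10 and x_1 = 0 → (0, 10)

Evaluating z = -8x_1 - x_2 at each vertex:
  (0, 0): z = 0
  (10, 0): z = -80
  (0, 10): z = -10

The minimum is at (10, 0) with z = -80.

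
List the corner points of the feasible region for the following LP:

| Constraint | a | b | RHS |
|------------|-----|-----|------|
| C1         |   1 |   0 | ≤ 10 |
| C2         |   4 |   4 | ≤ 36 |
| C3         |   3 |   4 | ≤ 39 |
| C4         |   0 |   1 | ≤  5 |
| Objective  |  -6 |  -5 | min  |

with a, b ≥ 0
Each vertex is the intersection of two constraint boundaries that also satisfies all remaining constraints:
  a = 0 and b = 0 → (0, 0)
  4a + 4b = 36 and b = 0 → (9, 0)
  4a + 4b = 36 and b = 5 → (4, 5)
  b = 5 and a = 0 → (0, 5)

Vertices: (0, 0), (9, 0), (4, 5), (0, 5)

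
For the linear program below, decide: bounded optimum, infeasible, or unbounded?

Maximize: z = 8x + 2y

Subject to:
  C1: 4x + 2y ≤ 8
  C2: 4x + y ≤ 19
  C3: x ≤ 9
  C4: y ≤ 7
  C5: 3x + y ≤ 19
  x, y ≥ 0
The point (2, 0) satisfies every constraint, so the LP is feasible; the constraints give x ≤ 9 and y ≤ 7, which with x, y ≥ 0 keep the feasible region inside a bounded box. A feasible, bounded LP attains a finite optimum at a vertex.

Evaluating z = 8x + 2y at each vertex:
  (0, 0): z = 0
  (2, 0): z = 16
  (0, 4): z = 8

Bounded optimum: z* = 16 at (2, 0).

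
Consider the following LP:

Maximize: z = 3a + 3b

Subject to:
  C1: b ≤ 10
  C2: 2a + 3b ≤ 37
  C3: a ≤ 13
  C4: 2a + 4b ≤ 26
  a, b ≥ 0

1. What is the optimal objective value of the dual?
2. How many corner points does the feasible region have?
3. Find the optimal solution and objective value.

1. 39 (by strong duality, equal to the primal optimum)
2. 3
3. a = 13, b = 0, z = 39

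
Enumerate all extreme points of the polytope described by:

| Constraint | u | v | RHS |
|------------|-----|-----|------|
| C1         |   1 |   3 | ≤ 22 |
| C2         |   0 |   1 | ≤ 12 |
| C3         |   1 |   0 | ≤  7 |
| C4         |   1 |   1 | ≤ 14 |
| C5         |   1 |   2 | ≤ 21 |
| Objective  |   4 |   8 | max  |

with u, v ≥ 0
Each vertex is the intersection of two constraint boundaries that also satisfies all remaining constraints:
  u = 0 and v = 0 → (0, 0)
  u = 7 and v = 0 → (7, 0)
  u + 3v = 22 and u = 7 → (7, 5)
  u + 3v = 22 and u = 0 → (0, 7.333)

Vertices: (0, 0), (7, 0), (7, 5), (0, 7.333)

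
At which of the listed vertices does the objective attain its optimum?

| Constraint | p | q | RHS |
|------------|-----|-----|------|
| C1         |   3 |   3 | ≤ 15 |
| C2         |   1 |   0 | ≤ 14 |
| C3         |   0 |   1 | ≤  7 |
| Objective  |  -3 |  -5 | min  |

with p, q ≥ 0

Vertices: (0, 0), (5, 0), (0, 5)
(0, 5) with z = -25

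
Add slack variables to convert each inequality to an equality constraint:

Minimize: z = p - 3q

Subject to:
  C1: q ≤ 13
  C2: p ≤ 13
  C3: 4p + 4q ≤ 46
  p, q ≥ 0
min z = p - 3q

s.t.
  q + s1 = 13
  p + s2 = 13
  4p + 4q + s3 = 46
  p, q, s1, s2, s3 ≥ 0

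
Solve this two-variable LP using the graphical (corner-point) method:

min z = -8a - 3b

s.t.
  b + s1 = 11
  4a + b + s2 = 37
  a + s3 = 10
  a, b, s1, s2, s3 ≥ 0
Each vertex is the intersection of two constraint boundaries that also satisfies all remaining constraints:
  a = 0 and b = 0 → (0, 0)
  4a + b = 37 and b = 0 → (9.25, 0)
  b = 11 and 4a + b = 37 → (6.5, 11)
  b = 11 and a = 0 → (0, 11)

Evaluating z = -8a - 3b at each vertex:
  (0, 0): z = 0
  (9.25, 0): z = -74
  (6.5, 11): z = -85
  (0, 11): z = -33

The minimum is at (6.5, 11) with z = -85.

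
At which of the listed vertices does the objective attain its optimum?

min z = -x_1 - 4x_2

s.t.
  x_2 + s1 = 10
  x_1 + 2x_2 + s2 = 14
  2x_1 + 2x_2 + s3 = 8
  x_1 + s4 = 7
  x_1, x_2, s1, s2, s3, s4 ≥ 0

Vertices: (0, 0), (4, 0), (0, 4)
Evaluating z = -x_1 - 4x_2 at each vertex:
  (0, 0): z = 0
  (4, 0): z = -4
  (0, 4): z = -16

The smallest value is z = -16, attained at (0, 4).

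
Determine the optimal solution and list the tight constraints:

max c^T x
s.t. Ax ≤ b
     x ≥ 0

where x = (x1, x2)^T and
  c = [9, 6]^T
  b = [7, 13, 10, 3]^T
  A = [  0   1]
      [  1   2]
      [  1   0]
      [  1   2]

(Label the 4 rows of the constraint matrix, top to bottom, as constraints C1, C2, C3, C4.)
Optimal: x1 = 3, x2 = 0
Slack at optimum:
  C1: slack = 7
  C2: slack = 10
  C3: slack = 7
  C4: slack = 0 (binding)
  x1 ≥ 0: x1 = 3
  x2 ≥ 0: x2 = 0 (binding)
Binding constraints: C4, x2 ≥ 0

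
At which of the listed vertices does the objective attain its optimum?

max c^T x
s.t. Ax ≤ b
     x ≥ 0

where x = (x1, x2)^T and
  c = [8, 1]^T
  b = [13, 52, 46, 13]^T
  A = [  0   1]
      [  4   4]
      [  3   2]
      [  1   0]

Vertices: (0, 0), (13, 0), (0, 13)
(13, 0) with z = 104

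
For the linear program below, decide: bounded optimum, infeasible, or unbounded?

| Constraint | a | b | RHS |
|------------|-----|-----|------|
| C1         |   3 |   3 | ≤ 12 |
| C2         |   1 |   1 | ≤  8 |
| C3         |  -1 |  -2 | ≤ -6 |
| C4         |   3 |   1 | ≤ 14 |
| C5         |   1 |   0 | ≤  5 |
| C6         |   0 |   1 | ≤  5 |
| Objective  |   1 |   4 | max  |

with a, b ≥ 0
The point (0, 4) satisfies every constraint, so the LP is feasible; the constraints give a ≤ 5 and b ≤ 5, which with a, b ≥ 0 keep the feasible region inside a bounded box. A feasible, bounded LP attains a finite optimum at a vertex.

Evaluating z = a + 4b at each vertex:
  (2, 2): z = 10
  (0, 4): z = 16
  (0, 3): z = 12

Feasible with finite optimum z* = 16 at (0, 4).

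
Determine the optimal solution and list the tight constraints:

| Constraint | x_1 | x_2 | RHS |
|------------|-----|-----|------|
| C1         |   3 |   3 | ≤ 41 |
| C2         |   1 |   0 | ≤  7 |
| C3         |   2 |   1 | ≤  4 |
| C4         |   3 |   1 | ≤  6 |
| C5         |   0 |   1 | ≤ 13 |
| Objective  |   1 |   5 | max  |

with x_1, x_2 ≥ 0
Optimal: x_1 = 0, x_2 = 4
Slack at optimum:
  C1: slack = 29
  C2: slack = 7
  C3: slack = 0 (binding)
  C4: slack = 2
  C5: slack = 9
  x_1 ≥ 0: x_1 = 0 (binding)
  x_2 ≥ 0: x_2 = 4
Binding constraints: C3, x_1 ≥ 0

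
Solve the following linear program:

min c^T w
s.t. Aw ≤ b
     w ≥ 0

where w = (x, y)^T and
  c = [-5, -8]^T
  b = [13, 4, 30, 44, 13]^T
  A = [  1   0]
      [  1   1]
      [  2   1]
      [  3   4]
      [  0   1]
x = 0, y = 4, z = -32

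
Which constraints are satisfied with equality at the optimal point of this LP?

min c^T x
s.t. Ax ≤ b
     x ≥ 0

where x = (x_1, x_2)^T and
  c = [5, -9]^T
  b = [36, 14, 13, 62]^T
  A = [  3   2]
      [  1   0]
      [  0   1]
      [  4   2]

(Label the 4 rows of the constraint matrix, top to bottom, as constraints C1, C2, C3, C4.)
Optimal: x_1 = 0, x_2 = 13
Slack at optimum:
  C1: slack = 10
  C2: slack = 14
  C3: slack = 0 (binding)
  C4: slack = 36
  x_1 ≥ 0: x_1 = 0 (binding)
  x_2 ≥ 0: x_2 = 13
Binding constraints: C3, x_1 ≥ 0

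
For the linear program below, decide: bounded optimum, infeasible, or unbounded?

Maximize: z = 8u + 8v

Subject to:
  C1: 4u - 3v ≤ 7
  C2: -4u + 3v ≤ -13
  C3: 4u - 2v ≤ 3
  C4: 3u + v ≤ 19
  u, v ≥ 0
C1 requires 4u - 3v ≤ 7, while C2 (-4u + 3v ≤ -13) is equivalent to 4u - 3v ≥ 13. Together they would need 13 ≤ 4u - 3v ≤ 7, which is impossible since 13 > 7. No point satisfies all constraints.

Infeasible — the constraint set is empty.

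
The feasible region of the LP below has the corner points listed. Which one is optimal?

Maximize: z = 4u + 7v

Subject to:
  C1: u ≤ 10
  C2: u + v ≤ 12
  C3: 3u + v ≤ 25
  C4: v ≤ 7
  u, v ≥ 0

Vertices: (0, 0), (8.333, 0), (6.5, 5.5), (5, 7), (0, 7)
Evaluating z = 4u + 7v at each vertex:
  (0, 0): z = 0
  (8.333, 0): z = 33.33
  (6.5, 5.5): z = 64.5
  (5, 7): z = 69
  (0, 7): z = 49

The largest value is z = 69, attained at (5, 7).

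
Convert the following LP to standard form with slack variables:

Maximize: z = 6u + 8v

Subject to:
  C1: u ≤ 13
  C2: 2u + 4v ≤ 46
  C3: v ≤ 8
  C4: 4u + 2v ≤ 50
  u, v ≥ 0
max z = 6u + 8v

s.t.
  u + s1 = 13
  2u + 4v + s2 = 46
  v + s3 = 8
  4u + 2v + s4 = 50
  u, v, s1, s2, s3, s4 ≥ 0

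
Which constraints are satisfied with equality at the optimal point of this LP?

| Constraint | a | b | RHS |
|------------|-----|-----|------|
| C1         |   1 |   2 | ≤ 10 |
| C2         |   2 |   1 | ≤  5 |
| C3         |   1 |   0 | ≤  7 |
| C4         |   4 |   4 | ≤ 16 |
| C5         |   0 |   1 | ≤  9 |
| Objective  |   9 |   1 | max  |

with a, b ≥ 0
Optimal: a = 2.5, b = 0
Slack at optimum:
  C1: slack = 7.5
  C2: slack = 0 (binding)
  C3: slack = 4.5
  C4: slack = 6
  C5: slack = 9
  a ≥ 0: a = 2.5
  b ≥ 0: b = 0 (binding)
Binding constraints: C2, b ≥ 0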